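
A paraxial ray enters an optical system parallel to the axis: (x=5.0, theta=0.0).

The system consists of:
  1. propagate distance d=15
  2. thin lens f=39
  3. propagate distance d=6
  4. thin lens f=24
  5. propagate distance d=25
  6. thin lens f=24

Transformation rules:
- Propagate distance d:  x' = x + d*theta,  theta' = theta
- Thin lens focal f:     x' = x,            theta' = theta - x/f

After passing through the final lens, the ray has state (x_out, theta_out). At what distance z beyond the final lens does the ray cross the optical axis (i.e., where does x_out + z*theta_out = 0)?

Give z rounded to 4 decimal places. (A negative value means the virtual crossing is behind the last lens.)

Answer: -20.6694

Derivation:
Initial: x=5.0000 theta=0.0000
After 1 (propagate distance d=15): x=5.0000 theta=0.0000
After 2 (thin lens f=39): x=5.0000 theta=-5/39 (≈-0.1282)
After 3 (propagate distance d=6): x=55/13 (≈4.2308) theta=-5/39 (≈-0.1282)
After 4 (thin lens f=24): x=55/13 (≈4.2308) theta=-95/312 (≈-0.3045)
After 5 (propagate distance d=25): x=-1055/312 (≈-3.3814) theta=-95/312 (≈-0.3045)
After 6 (thin lens f=24): x=-1055/312 (≈-3.3814) theta=-1225/7488 (≈-0.1636)
z_focus = -x_out/theta_out = -(-1055/312)/(-1225/7488) = -5064/245 ≈ -20.6694
Rounded to 4 decimal places: z = -20.6694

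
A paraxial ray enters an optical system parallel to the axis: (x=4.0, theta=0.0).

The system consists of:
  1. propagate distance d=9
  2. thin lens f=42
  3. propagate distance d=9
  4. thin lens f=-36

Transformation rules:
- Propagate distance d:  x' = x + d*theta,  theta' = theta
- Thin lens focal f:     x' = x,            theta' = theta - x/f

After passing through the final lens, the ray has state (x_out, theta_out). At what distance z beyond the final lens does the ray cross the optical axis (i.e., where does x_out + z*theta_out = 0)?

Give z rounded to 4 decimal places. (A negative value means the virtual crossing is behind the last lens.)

Initial: x=4.0000 theta=0.0000
After 1 (propagate distance d=9): x=4.0000 theta=0.0000
After 2 (thin lens f=42): x=4.0000 theta=-2/21 (≈-0.0952)
After 3 (propagate distance d=9): x=22/7 (≈3.1429) theta=-2/21 (≈-0.0952)
After 4 (thin lens f=-36): x=22/7 (≈3.1429) theta=-1/126 (≈-0.0079)
z_focus = -x_out/theta_out = -(22/7)/(-1/126) = 396.0000
Rounded to 4 decimal places: z = 396.0000

Answer: 396.0000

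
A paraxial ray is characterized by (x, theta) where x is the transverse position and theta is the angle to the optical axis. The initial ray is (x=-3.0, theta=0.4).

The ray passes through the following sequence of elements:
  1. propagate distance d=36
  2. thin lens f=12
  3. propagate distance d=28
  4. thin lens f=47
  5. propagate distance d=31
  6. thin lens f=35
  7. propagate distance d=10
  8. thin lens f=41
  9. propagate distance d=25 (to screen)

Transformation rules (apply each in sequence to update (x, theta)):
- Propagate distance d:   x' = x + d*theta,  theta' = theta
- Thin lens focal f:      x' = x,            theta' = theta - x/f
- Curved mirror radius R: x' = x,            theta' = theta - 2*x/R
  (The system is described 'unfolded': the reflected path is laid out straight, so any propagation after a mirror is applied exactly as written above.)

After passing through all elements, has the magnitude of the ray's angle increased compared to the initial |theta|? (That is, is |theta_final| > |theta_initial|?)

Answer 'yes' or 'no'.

Answer: yes

Derivation:
Initial: x=-3.0000 theta=0.4000
After 1 (propagate distance d=36): x=11.4000 theta=0.4000
After 2 (thin lens f=12): x=11.4000 theta=-0.5500
After 3 (propagate distance d=28): x=-4.0000 theta=-0.5500
After 4 (thin lens f=47): x=-4.0000 theta=-437/940 (≈-0.4649)
After 5 (propagate distance d=31): x=-17307/940 (≈-18.4117) theta=-437/940 (≈-0.4649)
After 6 (thin lens f=35): x=-17307/940 (≈-18.4117) theta=503/8225 (≈0.0612)
After 7 (propagate distance d=10): x=-23425/1316 (≈-17.8002) theta=503/8225 (≈0.0612)
After 8 (thin lens f=41): x=-23425/1316 (≈-17.8002) theta=668117/1348900 (≈0.4953)
After 9 (propagate distance d=25 (to screen)): x=-73077/13489 (≈-5.4175) theta=668117/1348900 (≈0.4953)
|theta_initial|=0.4000 |theta_final|=668117/1348900 (≈0.4953) -> increased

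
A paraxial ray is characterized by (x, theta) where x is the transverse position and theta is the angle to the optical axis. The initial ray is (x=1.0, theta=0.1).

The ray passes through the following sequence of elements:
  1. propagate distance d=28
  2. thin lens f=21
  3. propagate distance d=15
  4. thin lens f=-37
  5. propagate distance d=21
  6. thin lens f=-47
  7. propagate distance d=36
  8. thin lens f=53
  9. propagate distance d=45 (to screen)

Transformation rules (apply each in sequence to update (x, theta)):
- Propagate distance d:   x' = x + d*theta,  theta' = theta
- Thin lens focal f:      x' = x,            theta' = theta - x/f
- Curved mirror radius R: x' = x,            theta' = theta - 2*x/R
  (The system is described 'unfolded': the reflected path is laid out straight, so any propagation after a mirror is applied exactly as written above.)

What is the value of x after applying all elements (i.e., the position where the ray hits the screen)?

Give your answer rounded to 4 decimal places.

Answer: 2.3222

Derivation:
Initial: x=1.0000 theta=0.1000
After 1 (propagate distance d=28): x=3.8000 theta=0.1000
After 2 (thin lens f=21): x=3.8000 theta=-17/210 (≈-0.0810)
After 3 (propagate distance d=15): x=181/70 (≈2.5857) theta=-17/210 (≈-0.0810)
After 4 (thin lens f=-37): x=181/70 (≈2.5857) theta=-43/3885 (≈-0.0111)
After 5 (propagate distance d=21): x=1219/518 (≈2.3533) theta=-43/3885 (≈-0.0111)
After 6 (thin lens f=-47): x=1219/518 (≈2.3533) theta=14243/365190 (≈0.0390)
After 7 (propagate distance d=36): x=457381/121730 (≈3.7573) theta=14243/365190 (≈0.0390)
After 8 (thin lens f=53): x=457381/121730 (≈3.7573) theta=-308632/9677535 (≈-0.0319)
After 9 (propagate distance d=45 (to screen)): x=2140319/921670 (≈2.3222) theta=-308632/9677535 (≈-0.0319)
Rounded to 4 decimal places: x = 2.3222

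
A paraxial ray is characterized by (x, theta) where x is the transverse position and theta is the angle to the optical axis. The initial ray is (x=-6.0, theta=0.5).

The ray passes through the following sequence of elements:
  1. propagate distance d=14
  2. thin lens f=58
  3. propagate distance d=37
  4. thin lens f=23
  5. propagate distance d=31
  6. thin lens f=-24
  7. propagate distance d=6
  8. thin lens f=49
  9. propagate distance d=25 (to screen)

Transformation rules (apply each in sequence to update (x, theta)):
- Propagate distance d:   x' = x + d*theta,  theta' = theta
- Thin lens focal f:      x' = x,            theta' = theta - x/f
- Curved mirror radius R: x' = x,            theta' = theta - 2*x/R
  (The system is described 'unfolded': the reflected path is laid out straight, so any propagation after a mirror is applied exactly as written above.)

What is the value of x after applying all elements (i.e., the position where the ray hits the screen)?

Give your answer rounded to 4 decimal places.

Initial: x=-6.0000 theta=0.5000
After 1 (propagate distance d=14): x=1.0000 theta=0.5000
After 2 (thin lens f=58): x=1.0000 theta=14/29 (≈0.4828)
After 3 (propagate distance d=37): x=547/29 (≈18.8621) theta=14/29 (≈0.4828)
After 4 (thin lens f=23): x=547/29 (≈18.8621) theta=-225/667 (≈-0.3373)
After 5 (propagate distance d=31): x=5606/667 (≈8.4048) theta=-225/667 (≈-0.3373)
After 6 (thin lens f=-24): x=5606/667 (≈8.4048) theta=103/8004 (≈0.0129)
After 7 (propagate distance d=6): x=11315/1334 (≈8.4820) theta=103/8004 (≈0.0129)
After 8 (thin lens f=49): x=11315/1334 (≈8.4820) theta=-2167/13524 (≈-0.1602)
After 9 (propagate distance d=25 (to screen)): x=1755535/392196 (≈4.4762) theta=-2167/13524 (≈-0.1602)
Rounded to 4 decimal places: x = 4.4762

Answer: 4.4762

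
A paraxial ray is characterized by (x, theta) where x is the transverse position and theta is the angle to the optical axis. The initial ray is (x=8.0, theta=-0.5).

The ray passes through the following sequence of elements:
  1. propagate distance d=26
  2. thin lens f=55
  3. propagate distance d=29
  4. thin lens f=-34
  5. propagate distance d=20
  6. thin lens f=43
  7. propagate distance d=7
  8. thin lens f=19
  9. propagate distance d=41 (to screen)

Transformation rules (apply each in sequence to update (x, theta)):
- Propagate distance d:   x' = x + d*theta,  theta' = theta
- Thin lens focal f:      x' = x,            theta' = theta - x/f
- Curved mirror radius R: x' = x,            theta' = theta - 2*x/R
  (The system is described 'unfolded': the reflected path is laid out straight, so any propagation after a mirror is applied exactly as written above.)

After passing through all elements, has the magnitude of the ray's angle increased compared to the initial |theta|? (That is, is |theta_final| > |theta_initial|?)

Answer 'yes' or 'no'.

Answer: yes

Derivation:
Initial: x=8.0000 theta=-0.5000
After 1 (propagate distance d=26): x=-5.0000 theta=-0.5000
After 2 (thin lens f=55): x=-5.0000 theta=-9/22 (≈-0.4091)
After 3 (propagate distance d=29): x=-371/22 (≈-16.8636) theta=-9/22 (≈-0.4091)
After 4 (thin lens f=-34): x=-371/22 (≈-16.8636) theta=-677/748 (≈-0.9051)
After 5 (propagate distance d=20): x=-13077/374 (≈-34.9652) theta=-677/748 (≈-0.9051)
After 6 (thin lens f=43): x=-13077/374 (≈-34.9652) theta=-2957/32164 (≈-0.0919)
After 7 (propagate distance d=7): x=-1145321/32164 (≈-35.6088) theta=-2957/32164 (≈-0.0919)
After 8 (thin lens f=19): x=-1145321/32164 (≈-35.6088) theta=544569/305558 (≈1.7822)
After 9 (propagate distance d=41 (to screen)): x=22893559/611116 (≈37.4619) theta=544569/305558 (≈1.7822)
|theta_initial|=0.5000 |theta_final|=544569/305558 (≈1.7822) -> increased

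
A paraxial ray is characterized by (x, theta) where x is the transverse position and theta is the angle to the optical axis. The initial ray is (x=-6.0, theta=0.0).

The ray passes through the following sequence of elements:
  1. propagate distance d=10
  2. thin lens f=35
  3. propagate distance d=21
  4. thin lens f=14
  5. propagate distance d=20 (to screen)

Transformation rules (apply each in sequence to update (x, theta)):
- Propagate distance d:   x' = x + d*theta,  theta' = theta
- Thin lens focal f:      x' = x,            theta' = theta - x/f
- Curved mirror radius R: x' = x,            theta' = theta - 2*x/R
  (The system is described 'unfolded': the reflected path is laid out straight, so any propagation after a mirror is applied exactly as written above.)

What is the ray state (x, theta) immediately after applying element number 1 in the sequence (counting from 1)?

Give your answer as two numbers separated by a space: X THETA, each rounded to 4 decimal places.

Initial: x=-6.0000 theta=0.0000
After 1 (propagate distance d=10): x=-6.0000 theta=0.0000
Rounded to 4 decimal places: x = -6.0000, theta = 0.0000

Answer: -6.0000 0.0000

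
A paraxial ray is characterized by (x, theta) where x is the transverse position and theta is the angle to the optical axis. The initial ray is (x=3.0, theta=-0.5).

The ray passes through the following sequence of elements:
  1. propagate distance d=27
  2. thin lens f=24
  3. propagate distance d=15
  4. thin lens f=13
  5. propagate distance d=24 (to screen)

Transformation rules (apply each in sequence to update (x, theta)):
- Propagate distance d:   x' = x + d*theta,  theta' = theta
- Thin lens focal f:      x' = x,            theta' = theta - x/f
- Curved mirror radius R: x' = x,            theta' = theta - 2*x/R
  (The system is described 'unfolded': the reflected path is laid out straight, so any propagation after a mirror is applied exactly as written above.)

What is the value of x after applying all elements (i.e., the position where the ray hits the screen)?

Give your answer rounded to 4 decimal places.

Answer: 8.1779

Derivation:
Initial: x=3.0000 theta=-0.5000
After 1 (propagate distance d=27): x=-10.5000 theta=-0.5000
After 2 (thin lens f=24): x=-10.5000 theta=-0.0625
After 3 (propagate distance d=15): x=-11.4375 theta=-0.0625
After 4 (thin lens f=13): x=-11.4375 theta=85/104 (≈0.8173)
After 5 (propagate distance d=24 (to screen)): x=1701/208 (≈8.1779) theta=85/104 (≈0.8173)
Rounded to 4 decimal places: x = 8.1779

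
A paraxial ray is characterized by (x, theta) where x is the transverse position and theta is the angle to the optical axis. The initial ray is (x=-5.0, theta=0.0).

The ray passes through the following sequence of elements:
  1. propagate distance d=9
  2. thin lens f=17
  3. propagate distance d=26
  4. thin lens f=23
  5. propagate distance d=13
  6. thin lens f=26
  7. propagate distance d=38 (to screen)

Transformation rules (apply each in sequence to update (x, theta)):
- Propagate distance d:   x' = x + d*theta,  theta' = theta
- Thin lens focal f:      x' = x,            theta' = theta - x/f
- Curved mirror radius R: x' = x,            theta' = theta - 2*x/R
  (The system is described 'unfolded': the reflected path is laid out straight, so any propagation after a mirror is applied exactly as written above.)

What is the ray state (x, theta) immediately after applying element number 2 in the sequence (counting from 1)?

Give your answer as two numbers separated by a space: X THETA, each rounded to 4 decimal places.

Answer: -5.0000 0.2941

Derivation:
Initial: x=-5.0000 theta=0.0000
After 1 (propagate distance d=9): x=-5.0000 theta=0.0000
After 2 (thin lens f=17): x=-5.0000 theta=5/17 (≈0.2941)
Rounded to 4 decimal places: x = -5.0000, theta = 0.2941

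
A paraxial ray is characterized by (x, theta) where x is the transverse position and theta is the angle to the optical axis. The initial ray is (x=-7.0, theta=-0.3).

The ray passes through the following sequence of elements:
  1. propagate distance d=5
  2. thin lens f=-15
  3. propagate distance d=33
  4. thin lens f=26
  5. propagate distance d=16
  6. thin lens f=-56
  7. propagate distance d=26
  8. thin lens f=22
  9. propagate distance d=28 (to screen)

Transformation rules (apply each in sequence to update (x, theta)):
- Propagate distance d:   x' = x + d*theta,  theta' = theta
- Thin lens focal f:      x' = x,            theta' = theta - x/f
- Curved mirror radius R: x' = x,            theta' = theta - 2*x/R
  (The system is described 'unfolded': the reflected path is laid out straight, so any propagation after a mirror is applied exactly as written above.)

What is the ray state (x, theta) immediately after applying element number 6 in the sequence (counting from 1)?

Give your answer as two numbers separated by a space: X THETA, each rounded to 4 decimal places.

Answer: -28.1359 0.0578

Derivation:
Initial: x=-7.0000 theta=-0.3000
After 1 (propagate distance d=5): x=-8.5000 theta=-0.3000
After 2 (thin lens f=-15): x=-8.5000 theta=-13/15 (≈-0.8667)
After 3 (propagate distance d=33): x=-37.1000 theta=-13/15 (≈-0.8667)
After 4 (thin lens f=26): x=-37.1000 theta=437/780 (≈0.5603)
After 5 (propagate distance d=16): x=-10973/390 (≈-28.1359) theta=437/780 (≈0.5603)
After 6 (thin lens f=-56): x=-10973/390 (≈-28.1359) theta=421/7280 (≈0.0578)
Rounded to 4 decimal places: x = -28.1359, theta = 0.0578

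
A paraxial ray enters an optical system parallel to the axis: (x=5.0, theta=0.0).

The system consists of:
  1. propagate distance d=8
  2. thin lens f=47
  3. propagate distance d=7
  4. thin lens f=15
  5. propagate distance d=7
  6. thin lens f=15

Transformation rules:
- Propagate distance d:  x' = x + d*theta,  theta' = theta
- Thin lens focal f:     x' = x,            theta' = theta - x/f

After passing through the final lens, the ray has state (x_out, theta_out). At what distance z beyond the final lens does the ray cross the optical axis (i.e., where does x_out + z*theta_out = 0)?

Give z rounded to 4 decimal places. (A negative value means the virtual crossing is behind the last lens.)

Answer: 3.1010

Derivation:
Initial: x=5.0000 theta=0.0000
After 1 (propagate distance d=8): x=5.0000 theta=0.0000
After 2 (thin lens f=47): x=5.0000 theta=-5/47 (≈-0.1064)
After 3 (propagate distance d=7): x=200/47 (≈4.2553) theta=-5/47 (≈-0.1064)
After 4 (thin lens f=15): x=200/47 (≈4.2553) theta=-55/141 (≈-0.3901)
After 5 (propagate distance d=7): x=215/141 (≈1.5248) theta=-55/141 (≈-0.3901)
After 6 (thin lens f=15): x=215/141 (≈1.5248) theta=-208/423 (≈-0.4917)
z_focus = -x_out/theta_out = -(215/141)/(-208/423) = 645/208 ≈ 3.1010
Rounded to 4 decimal places: z = 3.1010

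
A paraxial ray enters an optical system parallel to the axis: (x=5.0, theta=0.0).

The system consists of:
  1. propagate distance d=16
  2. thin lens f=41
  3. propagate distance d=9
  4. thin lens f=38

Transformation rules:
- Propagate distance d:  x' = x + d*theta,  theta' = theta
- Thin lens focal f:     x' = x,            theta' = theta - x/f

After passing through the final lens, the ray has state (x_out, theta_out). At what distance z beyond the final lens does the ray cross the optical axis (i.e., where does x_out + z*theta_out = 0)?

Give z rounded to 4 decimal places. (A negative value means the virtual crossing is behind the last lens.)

Initial: x=5.0000 theta=0.0000
After 1 (propagate distance d=16): x=5.0000 theta=0.0000
After 2 (thin lens f=41): x=5.0000 theta=-5/41 (≈-0.1220)
After 3 (propagate distance d=9): x=160/41 (≈3.9024) theta=-5/41 (≈-0.1220)
After 4 (thin lens f=38): x=160/41 (≈3.9024) theta=-175/779 (≈-0.2246)
z_focus = -x_out/theta_out = -(160/41)/(-175/779) = 608/35 ≈ 17.3714
Rounded to 4 decimal places: z = 17.3714

Answer: 17.3714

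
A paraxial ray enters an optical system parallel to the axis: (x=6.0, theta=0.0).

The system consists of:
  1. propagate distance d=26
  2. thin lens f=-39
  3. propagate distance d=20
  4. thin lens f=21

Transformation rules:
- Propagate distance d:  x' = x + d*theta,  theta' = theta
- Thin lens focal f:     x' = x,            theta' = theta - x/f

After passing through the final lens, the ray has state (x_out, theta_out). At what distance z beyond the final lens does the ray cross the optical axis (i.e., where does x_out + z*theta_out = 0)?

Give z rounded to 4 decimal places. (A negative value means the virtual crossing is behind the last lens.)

Answer: 32.6053

Derivation:
Initial: x=6.0000 theta=0.0000
After 1 (propagate distance d=26): x=6.0000 theta=0.0000
After 2 (thin lens f=-39): x=6.0000 theta=2/13 (≈0.1538)
After 3 (propagate distance d=20): x=118/13 (≈9.0769) theta=2/13 (≈0.1538)
After 4 (thin lens f=21): x=118/13 (≈9.0769) theta=-76/273 (≈-0.2784)
z_focus = -x_out/theta_out = -(118/13)/(-76/273) = 1239/38 ≈ 32.6053
Rounded to 4 decimal places: z = 32.6053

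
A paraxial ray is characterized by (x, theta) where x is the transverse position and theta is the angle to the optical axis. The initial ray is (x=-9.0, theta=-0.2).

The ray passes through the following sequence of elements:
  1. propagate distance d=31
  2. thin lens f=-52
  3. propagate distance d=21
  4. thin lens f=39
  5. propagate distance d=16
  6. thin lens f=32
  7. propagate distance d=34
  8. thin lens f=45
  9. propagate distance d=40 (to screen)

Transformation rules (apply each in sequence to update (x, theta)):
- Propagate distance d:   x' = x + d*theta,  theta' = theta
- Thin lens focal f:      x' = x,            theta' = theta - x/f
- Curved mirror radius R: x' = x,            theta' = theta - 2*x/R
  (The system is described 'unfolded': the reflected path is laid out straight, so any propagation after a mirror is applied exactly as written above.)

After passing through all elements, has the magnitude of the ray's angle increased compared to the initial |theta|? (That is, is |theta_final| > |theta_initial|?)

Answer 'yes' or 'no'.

Initial: x=-9.0000 theta=-0.2000
After 1 (propagate distance d=31): x=-15.2000 theta=-0.2000
After 2 (thin lens f=-52): x=-15.2000 theta=-32/65 (≈-0.4923)
After 3 (propagate distance d=21): x=-332/13 (≈-25.5385) theta=-32/65 (≈-0.4923)
After 4 (thin lens f=39): x=-332/13 (≈-25.5385) theta=412/2535 (≈0.1625)
After 5 (propagate distance d=16): x=-58148/2535 (≈-22.9381) theta=412/2535 (≈0.1625)
After 6 (thin lens f=32): x=-58148/2535 (≈-22.9381) theta=17833/20280 (≈0.8793)
After 7 (propagate distance d=34): x=23523/3380 (≈6.9595) theta=17833/20280 (≈0.8793)
After 8 (thin lens f=45): x=23523/3380 (≈6.9595) theta=73483/101400 (≈0.7247)
After 9 (propagate distance d=40 (to screen)): x=364501/10140 (≈35.9468) theta=73483/101400 (≈0.7247)
|theta_initial|=0.2000 |theta_final|=73483/101400 (≈0.7247) -> increased

Answer: yes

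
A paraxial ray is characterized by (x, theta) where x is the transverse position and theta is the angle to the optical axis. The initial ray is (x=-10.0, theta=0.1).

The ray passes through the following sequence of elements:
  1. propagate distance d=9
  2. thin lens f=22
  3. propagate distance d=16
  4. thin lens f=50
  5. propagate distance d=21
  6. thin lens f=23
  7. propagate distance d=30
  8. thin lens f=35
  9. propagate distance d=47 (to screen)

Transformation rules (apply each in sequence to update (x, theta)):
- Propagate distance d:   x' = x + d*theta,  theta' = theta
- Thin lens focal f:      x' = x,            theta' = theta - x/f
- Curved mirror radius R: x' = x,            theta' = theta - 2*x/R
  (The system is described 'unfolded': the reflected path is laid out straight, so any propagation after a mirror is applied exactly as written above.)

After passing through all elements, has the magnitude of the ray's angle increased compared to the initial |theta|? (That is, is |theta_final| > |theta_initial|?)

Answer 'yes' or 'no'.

Initial: x=-10.0000 theta=0.1000
After 1 (propagate distance d=9): x=-9.1000 theta=0.1000
After 2 (thin lens f=22): x=-9.1000 theta=113/220 (≈0.5136)
After 3 (propagate distance d=16): x=-97/110 (≈-0.8818) theta=113/220 (≈0.5136)
After 4 (thin lens f=50): x=-97/110 (≈-0.8818) theta=1461/2750 (≈0.5313)
After 5 (propagate distance d=21): x=14128/1375 (≈10.2749) theta=1461/2750 (≈0.5313)
After 6 (thin lens f=23): x=14128/1375 (≈10.2749) theta=5347/63250 (≈0.0845)
After 7 (propagate distance d=30): x=405149/31625 (≈12.8110) theta=5347/63250 (≈0.0845)
After 8 (thin lens f=35): x=405149/31625 (≈12.8110) theta=-623153/2213750 (≈-0.2815)
After 9 (propagate distance d=47 (to screen)): x=-927761/2213750 (≈-0.4191) theta=-623153/2213750 (≈-0.2815)
|theta_initial|=0.1000 |theta_final|=623153/2213750 (≈0.2815) -> increased

Answer: yes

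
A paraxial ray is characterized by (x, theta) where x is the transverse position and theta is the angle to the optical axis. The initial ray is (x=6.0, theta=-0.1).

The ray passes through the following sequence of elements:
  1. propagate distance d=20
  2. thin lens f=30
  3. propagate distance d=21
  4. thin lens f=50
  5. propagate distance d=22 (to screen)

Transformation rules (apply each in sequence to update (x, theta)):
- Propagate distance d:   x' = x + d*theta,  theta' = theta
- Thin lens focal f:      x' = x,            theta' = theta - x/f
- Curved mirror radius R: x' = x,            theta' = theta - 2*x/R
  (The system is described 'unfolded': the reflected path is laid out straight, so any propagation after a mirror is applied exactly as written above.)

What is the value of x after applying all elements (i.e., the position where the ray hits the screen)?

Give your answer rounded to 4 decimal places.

Answer: -5.6373

Derivation:
Initial: x=6.0000 theta=-0.1000
After 1 (propagate distance d=20): x=4.0000 theta=-0.1000
After 2 (thin lens f=30): x=4.0000 theta=-7/30 (≈-0.2333)
After 3 (propagate distance d=21): x=-0.9000 theta=-7/30 (≈-0.2333)
After 4 (thin lens f=50): x=-0.9000 theta=-323/1500 (≈-0.2153)
After 5 (propagate distance d=22 (to screen)): x=-2114/375 (≈-5.6373) theta=-323/1500 (≈-0.2153)
Rounded to 4 decimal places: x = -5.6373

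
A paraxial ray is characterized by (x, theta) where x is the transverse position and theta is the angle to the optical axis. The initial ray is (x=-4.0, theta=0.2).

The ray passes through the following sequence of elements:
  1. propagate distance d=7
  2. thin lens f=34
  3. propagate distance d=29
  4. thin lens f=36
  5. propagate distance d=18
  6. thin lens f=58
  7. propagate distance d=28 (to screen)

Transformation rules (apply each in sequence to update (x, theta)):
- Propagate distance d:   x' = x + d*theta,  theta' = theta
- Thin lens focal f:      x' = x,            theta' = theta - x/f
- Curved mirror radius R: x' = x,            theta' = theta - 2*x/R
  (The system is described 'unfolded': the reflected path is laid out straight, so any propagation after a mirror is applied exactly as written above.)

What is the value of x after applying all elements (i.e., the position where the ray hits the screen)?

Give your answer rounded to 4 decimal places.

Initial: x=-4.0000 theta=0.2000
After 1 (propagate distance d=7): x=-2.6000 theta=0.2000
After 2 (thin lens f=34): x=-2.6000 theta=47/170 (≈0.2765)
After 3 (propagate distance d=29): x=921/170 (≈5.4176) theta=47/170 (≈0.2765)
After 4 (thin lens f=36): x=921/170 (≈5.4176) theta=257/2040 (≈0.1260)
After 5 (propagate distance d=18): x=2613/340 (≈7.6853) theta=257/2040 (≈0.1260)
After 6 (thin lens f=58): x=2613/340 (≈7.6853) theta=-193/29580 (≈-0.0065)
After 7 (propagate distance d=28 (to screen)): x=221927/29580 (≈7.5026) theta=-193/29580 (≈-0.0065)
Rounded to 4 decimal places: x = 7.5026

Answer: 7.5026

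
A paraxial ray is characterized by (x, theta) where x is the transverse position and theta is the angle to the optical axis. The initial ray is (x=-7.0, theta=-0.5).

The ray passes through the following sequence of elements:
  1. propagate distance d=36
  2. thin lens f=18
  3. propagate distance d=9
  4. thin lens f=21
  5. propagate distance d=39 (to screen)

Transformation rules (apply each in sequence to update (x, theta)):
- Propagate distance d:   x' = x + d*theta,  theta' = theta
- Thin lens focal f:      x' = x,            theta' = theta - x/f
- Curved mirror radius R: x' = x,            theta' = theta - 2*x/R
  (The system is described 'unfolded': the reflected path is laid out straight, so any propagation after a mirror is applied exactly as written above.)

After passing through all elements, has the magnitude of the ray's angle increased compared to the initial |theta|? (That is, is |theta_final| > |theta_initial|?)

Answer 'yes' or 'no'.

Answer: yes

Derivation:
Initial: x=-7.0000 theta=-0.5000
After 1 (propagate distance d=36): x=-25.0000 theta=-0.5000
After 2 (thin lens f=18): x=-25.0000 theta=8/9 (≈0.8889)
After 3 (propagate distance d=9): x=-17.0000 theta=8/9 (≈0.8889)
After 4 (thin lens f=21): x=-17.0000 theta=107/63 (≈1.6984)
After 5 (propagate distance d=39 (to screen)): x=1034/21 (≈49.2381) theta=107/63 (≈1.6984)
|theta_initial|=0.5000 |theta_final|=107/63 (≈1.6984) -> increased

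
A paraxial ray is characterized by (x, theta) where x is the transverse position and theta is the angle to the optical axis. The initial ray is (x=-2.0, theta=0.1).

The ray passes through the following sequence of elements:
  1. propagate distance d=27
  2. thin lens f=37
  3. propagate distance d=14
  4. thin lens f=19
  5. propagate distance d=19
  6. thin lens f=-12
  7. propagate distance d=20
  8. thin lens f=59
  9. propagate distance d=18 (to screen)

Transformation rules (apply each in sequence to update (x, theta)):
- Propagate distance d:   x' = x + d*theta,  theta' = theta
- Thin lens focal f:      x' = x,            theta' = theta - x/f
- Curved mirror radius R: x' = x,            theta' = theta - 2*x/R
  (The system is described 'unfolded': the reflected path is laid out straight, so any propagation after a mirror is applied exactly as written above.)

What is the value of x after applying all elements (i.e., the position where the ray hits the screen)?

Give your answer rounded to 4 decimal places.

Initial: x=-2.0000 theta=0.1000
After 1 (propagate distance d=27): x=0.7000 theta=0.1000
After 2 (thin lens f=37): x=0.7000 theta=3/37 (≈0.0811)
After 3 (propagate distance d=14): x=679/370 (≈1.8351) theta=3/37 (≈0.0811)
After 4 (thin lens f=19): x=679/370 (≈1.8351) theta=-109/7030 (≈-0.0155)
After 5 (propagate distance d=19): x=57/37 (≈1.5405) theta=-109/7030 (≈-0.0155)
After 6 (thin lens f=-12): x=57/37 (≈1.5405) theta=1587/14060 (≈0.1129)
After 7 (propagate distance d=20): x=2670/703 (≈3.7980) theta=1587/14060 (≈0.1129)
After 8 (thin lens f=59): x=2670/703 (≈3.7980) theta=40233/829540 (≈0.0485)
After 9 (propagate distance d=18 (to screen)): x=1937397/414770 (≈4.6710) theta=40233/829540 (≈0.0485)
Rounded to 4 decimal places: x = 4.6710

Answer: 4.6710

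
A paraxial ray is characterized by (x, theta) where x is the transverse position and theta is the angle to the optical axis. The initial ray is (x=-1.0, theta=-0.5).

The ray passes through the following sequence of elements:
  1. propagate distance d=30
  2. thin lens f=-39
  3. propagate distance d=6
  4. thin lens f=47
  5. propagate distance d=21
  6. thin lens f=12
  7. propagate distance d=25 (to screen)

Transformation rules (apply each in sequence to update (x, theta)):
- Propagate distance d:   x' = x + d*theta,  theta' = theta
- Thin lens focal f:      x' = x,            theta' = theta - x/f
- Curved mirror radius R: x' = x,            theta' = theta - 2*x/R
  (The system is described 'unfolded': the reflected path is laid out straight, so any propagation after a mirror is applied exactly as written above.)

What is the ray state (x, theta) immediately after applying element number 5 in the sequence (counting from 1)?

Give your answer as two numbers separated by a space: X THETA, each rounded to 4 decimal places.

Answer: -30.9877 -0.4536

Derivation:
Initial: x=-1.0000 theta=-0.5000
After 1 (propagate distance d=30): x=-16.0000 theta=-0.5000
After 2 (thin lens f=-39): x=-16.0000 theta=-71/78 (≈-0.9103)
After 3 (propagate distance d=6): x=-279/13 (≈-21.4615) theta=-71/78 (≈-0.9103)
After 4 (thin lens f=47): x=-279/13 (≈-21.4615) theta=-1663/3666 (≈-0.4536)
After 5 (propagate distance d=21): x=-37867/1222 (≈-30.9877) theta=-1663/3666 (≈-0.4536)
Rounded to 4 decimal places: x = -30.9877, theta = -0.4536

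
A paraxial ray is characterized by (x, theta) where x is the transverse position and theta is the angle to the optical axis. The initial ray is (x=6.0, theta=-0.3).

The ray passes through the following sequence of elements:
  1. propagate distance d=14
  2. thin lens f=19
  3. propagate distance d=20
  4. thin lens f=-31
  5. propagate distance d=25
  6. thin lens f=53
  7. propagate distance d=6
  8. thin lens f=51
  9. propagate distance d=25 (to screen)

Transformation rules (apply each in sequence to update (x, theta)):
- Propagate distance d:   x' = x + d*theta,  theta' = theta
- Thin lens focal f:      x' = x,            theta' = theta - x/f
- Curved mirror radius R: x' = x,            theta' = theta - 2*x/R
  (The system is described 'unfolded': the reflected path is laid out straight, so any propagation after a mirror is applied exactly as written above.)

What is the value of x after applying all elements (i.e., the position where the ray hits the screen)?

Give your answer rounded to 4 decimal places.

Initial: x=6.0000 theta=-0.3000
After 1 (propagate distance d=14): x=1.8000 theta=-0.3000
After 2 (thin lens f=19): x=1.8000 theta=-15/38 (≈-0.3947)
After 3 (propagate distance d=20): x=-579/95 (≈-6.0947) theta=-15/38 (≈-0.3947)
After 4 (thin lens f=-31): x=-579/95 (≈-6.0947) theta=-3483/5890 (≈-0.5913)
After 5 (propagate distance d=25): x=-122973/5890 (≈-20.8783) theta=-3483/5890 (≈-0.5913)
After 6 (thin lens f=53): x=-122973/5890 (≈-20.8783) theta=-30813/156085 (≈-0.1974)
After 7 (propagate distance d=6): x=-1377465/62434 (≈-22.0627) theta=-30813/156085 (≈-0.1974)
After 8 (thin lens f=51): x=-1377465/62434 (≈-22.0627) theta=1248133/5306890 (≈0.2352)
After 9 (propagate distance d=25 (to screen)): x=-162040/10013 (≈-16.1830) theta=1248133/5306890 (≈0.2352)
Rounded to 4 decimal places: x = -16.1830

Answer: -16.1830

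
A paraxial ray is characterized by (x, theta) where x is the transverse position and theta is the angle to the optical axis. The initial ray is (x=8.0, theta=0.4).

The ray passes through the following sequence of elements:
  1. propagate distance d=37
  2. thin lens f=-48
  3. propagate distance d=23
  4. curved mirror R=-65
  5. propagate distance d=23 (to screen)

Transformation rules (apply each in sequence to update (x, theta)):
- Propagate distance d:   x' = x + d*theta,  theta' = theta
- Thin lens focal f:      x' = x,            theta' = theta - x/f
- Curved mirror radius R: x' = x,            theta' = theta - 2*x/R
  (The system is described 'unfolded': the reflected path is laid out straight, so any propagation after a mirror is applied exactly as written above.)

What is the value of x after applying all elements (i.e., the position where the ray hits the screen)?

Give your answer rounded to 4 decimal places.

Answer: 93.4277

Derivation:
Initial: x=8.0000 theta=0.4000
After 1 (propagate distance d=37): x=22.8000 theta=0.4000
After 2 (thin lens f=-48): x=22.8000 theta=0.8750
After 3 (propagate distance d=23): x=42.9250 theta=0.8750
After 4 (curved mirror R=-65): x=42.9250 theta=5709/2600 (≈2.1958)
After 5 (propagate distance d=23 (to screen)): x=30364/325 (≈93.4277) theta=5709/2600 (≈2.1958)
Rounded to 4 decimal places: x = 93.4277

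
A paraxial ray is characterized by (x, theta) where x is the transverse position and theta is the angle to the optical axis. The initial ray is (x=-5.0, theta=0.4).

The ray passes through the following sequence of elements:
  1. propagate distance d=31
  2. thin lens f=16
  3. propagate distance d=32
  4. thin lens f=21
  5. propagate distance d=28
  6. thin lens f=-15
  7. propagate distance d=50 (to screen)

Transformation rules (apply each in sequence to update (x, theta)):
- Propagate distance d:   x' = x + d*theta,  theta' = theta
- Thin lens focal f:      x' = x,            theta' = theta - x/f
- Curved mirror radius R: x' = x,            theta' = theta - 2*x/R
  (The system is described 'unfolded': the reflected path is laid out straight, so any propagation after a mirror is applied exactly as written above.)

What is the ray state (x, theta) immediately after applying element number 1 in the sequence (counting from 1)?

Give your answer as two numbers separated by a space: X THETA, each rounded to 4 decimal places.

Initial: x=-5.0000 theta=0.4000
After 1 (propagate distance d=31): x=7.4000 theta=0.4000
Rounded to 4 decimal places: x = 7.4000, theta = 0.4000

Answer: 7.4000 0.4000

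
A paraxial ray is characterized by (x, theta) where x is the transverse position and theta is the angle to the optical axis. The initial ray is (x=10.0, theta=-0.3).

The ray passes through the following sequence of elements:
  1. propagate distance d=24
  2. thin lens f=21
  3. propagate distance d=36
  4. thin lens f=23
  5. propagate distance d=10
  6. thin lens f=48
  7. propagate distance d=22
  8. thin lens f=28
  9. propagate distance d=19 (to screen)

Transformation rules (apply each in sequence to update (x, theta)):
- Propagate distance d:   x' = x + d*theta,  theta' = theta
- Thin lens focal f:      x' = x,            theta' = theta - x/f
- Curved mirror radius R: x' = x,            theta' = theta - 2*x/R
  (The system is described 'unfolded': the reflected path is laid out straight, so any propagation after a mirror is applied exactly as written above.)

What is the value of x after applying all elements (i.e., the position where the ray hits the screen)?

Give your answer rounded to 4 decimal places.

Answer: 5.7767

Derivation:
Initial: x=10.0000 theta=-0.3000
After 1 (propagate distance d=24): x=2.8000 theta=-0.3000
After 2 (thin lens f=21): x=2.8000 theta=-13/30 (≈-0.4333)
After 3 (propagate distance d=36): x=-12.8000 theta=-13/30 (≈-0.4333)
After 4 (thin lens f=23): x=-12.8000 theta=17/138 (≈0.1232)
After 5 (propagate distance d=10): x=-3991/345 (≈-11.5681) theta=17/138 (≈0.1232)
After 6 (thin lens f=48): x=-3991/345 (≈-11.5681) theta=6031/16560 (≈0.3642)
After 7 (propagate distance d=22): x=-29443/8280 (≈-3.5559) theta=6031/16560 (≈0.3642)
After 8 (thin lens f=28): x=-29443/8280 (≈-3.5559) theta=12653/25760 (≈0.4912)
After 9 (propagate distance d=19 (to screen)): x=1339259/231840 (≈5.7767) theta=12653/25760 (≈0.4912)
Rounded to 4 decimal places: x = 5.7767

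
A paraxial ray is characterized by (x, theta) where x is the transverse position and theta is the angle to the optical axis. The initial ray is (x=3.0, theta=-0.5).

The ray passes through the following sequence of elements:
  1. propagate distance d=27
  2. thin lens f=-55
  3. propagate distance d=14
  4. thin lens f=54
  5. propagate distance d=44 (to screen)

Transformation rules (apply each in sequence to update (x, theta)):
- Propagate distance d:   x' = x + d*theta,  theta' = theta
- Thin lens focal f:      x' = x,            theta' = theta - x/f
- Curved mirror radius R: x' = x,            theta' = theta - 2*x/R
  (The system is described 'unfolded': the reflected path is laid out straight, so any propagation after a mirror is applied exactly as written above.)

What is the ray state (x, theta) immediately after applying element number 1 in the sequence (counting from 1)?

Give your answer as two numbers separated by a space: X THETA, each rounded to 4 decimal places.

Answer: -10.5000 -0.5000

Derivation:
Initial: x=3.0000 theta=-0.5000
After 1 (propagate distance d=27): x=-10.5000 theta=-0.5000
Rounded to 4 decimal places: x = -10.5000, theta = -0.5000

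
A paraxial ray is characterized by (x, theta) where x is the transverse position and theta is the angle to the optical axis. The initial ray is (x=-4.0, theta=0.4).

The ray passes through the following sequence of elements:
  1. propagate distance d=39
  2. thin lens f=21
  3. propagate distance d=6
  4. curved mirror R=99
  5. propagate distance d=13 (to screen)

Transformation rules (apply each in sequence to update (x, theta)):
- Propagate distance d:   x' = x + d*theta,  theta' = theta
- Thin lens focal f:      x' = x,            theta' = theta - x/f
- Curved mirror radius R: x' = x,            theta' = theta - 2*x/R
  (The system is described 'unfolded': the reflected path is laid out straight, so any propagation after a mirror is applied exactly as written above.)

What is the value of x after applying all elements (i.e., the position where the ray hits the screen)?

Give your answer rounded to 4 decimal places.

Initial: x=-4.0000 theta=0.4000
After 1 (propagate distance d=39): x=11.6000 theta=0.4000
After 2 (thin lens f=21): x=11.6000 theta=-16/105 (≈-0.1524)
After 3 (propagate distance d=6): x=374/35 (≈10.6857) theta=-16/105 (≈-0.1524)
After 4 (curved mirror R=99): x=374/35 (≈10.6857) theta=-116/315 (≈-0.3683)
After 5 (propagate distance d=13 (to screen)): x=1858/315 (≈5.8984) theta=-116/315 (≈-0.3683)
Rounded to 4 decimal places: x = 5.8984

Answer: 5.8984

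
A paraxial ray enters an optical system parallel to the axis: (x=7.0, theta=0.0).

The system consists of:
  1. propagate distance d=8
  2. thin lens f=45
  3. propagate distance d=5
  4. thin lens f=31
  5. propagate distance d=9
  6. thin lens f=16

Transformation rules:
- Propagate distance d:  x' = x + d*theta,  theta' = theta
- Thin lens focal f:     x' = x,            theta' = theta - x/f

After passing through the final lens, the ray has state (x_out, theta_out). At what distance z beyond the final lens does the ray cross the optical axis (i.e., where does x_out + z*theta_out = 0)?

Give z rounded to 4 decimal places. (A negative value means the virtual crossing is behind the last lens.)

Answer: 5.5360

Derivation:
Initial: x=7.0000 theta=0.0000
After 1 (propagate distance d=8): x=7.0000 theta=0.0000
After 2 (thin lens f=45): x=7.0000 theta=-7/45 (≈-0.1556)
After 3 (propagate distance d=5): x=56/9 (≈6.2222) theta=-7/45 (≈-0.1556)
After 4 (thin lens f=31): x=56/9 (≈6.2222) theta=-497/1395 (≈-0.3563)
After 5 (propagate distance d=9): x=4207/1395 (≈3.0158) theta=-497/1395 (≈-0.3563)
After 6 (thin lens f=16): x=4207/1395 (≈3.0158) theta=-1351/2480 (≈-0.5448)
z_focus = -x_out/theta_out = -(4207/1395)/(-1351/2480) = 9616/1737 ≈ 5.5360
Rounded to 4 decimal places: z = 5.5360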